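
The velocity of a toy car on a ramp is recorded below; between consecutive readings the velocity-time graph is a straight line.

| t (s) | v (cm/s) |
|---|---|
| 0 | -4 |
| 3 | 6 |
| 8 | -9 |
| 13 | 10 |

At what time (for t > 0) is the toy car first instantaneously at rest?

t = 1.2 s

v changes sign on 0–3 s (from -4 to 6); the graph is linear there, so v = 0 at t = 0 + (4)·(3 − 0)/(6 − -4) = 1.2 s.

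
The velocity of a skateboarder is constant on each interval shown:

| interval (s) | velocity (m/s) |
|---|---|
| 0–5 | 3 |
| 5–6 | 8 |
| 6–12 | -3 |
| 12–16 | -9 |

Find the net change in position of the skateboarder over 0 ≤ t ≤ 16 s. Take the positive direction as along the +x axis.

Net displacement equals the area under the velocity-time graph (areas below the axis count negative).
0–5 s: 3 × 5 = 15 m
5–6 s: 8 × 1 = 8 m
6–12 s: -3 × 6 = -18 m
12–16 s: -9 × 4 = -36 m
Net displacement = -31 m

-31 m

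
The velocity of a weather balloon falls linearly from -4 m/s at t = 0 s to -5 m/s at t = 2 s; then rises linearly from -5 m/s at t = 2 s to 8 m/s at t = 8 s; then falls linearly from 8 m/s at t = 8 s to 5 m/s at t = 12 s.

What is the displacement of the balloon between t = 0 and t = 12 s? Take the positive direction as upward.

26 m

Displacement is the signed area under the v-t curve.
0–2 s: ½(-4 + -5)(2) = -9 m
2–8 s: ½(-5 + 8)(6) = 9 m
8–12 s: ½(8 + 5)(4) = 26 m
Net displacement = 26 m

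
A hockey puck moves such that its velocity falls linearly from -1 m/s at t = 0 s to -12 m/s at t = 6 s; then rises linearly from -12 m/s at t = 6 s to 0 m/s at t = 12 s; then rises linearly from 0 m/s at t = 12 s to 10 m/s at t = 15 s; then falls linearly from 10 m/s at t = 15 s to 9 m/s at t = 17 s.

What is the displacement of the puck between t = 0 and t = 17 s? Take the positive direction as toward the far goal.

Net displacement equals the area under the velocity-time graph (areas below the axis count negative).
0–6 s: ½(-1 + -12)(6) = -39 m
6–12 s: ½(-12 + 0)(6) = -36 m
12–15 s: ½(0 + 10)(3) = 15 m
15–17 s: ½(10 + 9)(2) = 19 m
Net displacement = -41 m

-41 m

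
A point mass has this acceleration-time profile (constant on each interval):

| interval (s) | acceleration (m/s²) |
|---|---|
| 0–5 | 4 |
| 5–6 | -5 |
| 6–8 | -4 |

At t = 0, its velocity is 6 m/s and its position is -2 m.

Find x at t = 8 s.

On each constant-a segment, Δv = aΔt and Δx = v₀Δt + ½aΔt²; chain segment to segment.
0–5 s: v starts 6 m/s; Δx = 6·5 + ½·4·5² = 80 m; v ends 26 m/s.
5–6 s: v starts 26 m/s; Δx = 26·1 + ½·-5·1² = 23.5 m; v ends 21 m/s.
6–8 s: v starts 21 m/s; Δx = 21·2 + ½·-4·2² = 34 m; v ends 13 m/s.
x(8) = -2 + Σ Δx = 135.5 m.

135.5 m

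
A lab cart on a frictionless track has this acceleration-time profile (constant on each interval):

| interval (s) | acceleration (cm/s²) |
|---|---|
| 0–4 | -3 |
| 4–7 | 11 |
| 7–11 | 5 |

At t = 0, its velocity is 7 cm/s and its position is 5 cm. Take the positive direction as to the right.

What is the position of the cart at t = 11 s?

195.5 cm

On each constant-a segment, Δv = aΔt and Δx = v₀Δt + ½aΔt²; chain segment to segment.
0–4 s: v starts 7 cm/s; Δx = 7·4 + ½·-3·4² = 4 cm; v ends -5 cm/s.
4–7 s: v starts -5 cm/s; Δx = -5·3 + ½·11·3² = 34.5 cm; v ends 28 cm/s.
7–11 s: v starts 28 cm/s; Δx = 28·4 + ½·5·4² = 152 cm; v ends 48 cm/s.
x(11) = 5 + Σ Δx = 195.5 cm.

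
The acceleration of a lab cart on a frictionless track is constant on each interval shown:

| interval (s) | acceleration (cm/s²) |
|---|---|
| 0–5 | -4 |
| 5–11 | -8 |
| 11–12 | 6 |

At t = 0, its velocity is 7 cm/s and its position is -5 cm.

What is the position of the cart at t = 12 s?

-300 cm

On each constant-a segment, Δv = aΔt and Δx = v₀Δt + ½aΔt²; chain segment to segment.
0–5 s: v starts 7 cm/s; Δx = 7·5 + ½·-4·5² = -15 cm; v ends -13 cm/s.
5–11 s: v starts -13 cm/s; Δx = -13·6 + ½·-8·6² = -222 cm; v ends -61 cm/s.
11–12 s: v starts -61 cm/s; Δx = -61·1 + ½·6·1² = -58 cm; v ends -55 cm/s.
x(12) = -5 + Σ Δx = -300 cm.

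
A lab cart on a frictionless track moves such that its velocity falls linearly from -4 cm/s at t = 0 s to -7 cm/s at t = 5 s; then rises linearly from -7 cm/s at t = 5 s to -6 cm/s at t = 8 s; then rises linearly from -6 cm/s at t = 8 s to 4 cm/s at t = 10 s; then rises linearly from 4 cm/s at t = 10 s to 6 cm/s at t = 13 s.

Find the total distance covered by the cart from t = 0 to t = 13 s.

67.2 cm

Total distance travelled is ∫|v| dt — sum the magnitudes of each area piece.
0–5 s: |½(-4 + -7)(5)| = 27.5 cm
5–8 s: |½(-7 + -6)(3)| = 19.5 cm
8–10 s: v = 0 at t = 9.2 s; triangle areas 3.6 + 1.6 = 5.2 cm
10–13 s: |½(4 + 6)(3)| = 15 cm
Total distance = 67.2 cm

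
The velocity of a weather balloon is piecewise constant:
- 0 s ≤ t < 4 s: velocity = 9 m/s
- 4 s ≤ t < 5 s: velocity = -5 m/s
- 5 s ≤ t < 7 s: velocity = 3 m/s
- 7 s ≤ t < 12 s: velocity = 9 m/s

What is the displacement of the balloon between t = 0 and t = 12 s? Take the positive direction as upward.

82 m

Net displacement equals the area under the velocity-time graph (areas below the axis count negative).
0–4 s: 9 × 4 = 36 m
4–5 s: -5 × 1 = -5 m
5–7 s: 3 × 2 = 6 m
7–12 s: 9 × 5 = 45 m
Net displacement = 82 m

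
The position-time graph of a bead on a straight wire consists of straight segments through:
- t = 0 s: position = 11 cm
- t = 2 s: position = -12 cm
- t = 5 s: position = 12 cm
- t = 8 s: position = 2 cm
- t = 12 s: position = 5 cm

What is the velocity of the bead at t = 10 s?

0.75 cm/s

Velocity is the slope of the x-t graph on 8–12 s: (5 − 2)/(12 − 8) = 0.75 cm/s.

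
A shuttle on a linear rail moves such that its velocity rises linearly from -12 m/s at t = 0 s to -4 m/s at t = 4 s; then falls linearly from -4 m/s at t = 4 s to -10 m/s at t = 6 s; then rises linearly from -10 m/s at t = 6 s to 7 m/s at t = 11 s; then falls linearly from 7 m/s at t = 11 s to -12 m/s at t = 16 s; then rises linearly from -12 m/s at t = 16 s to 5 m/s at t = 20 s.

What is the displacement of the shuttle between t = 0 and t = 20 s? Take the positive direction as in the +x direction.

-80 m

Net displacement equals the area under the velocity-time graph (areas below the axis count negative).
0–4 s: ½(-12 + -4)(4) = -32 m
4–6 s: ½(-4 + -10)(2) = -14 m
6–11 s: ½(-10 + 7)(5) = -7.5 m
11–16 s: ½(7 + -12)(5) = -12.5 m
16–20 s: ½(-12 + 5)(4) = -14 m
Net displacement = -80 m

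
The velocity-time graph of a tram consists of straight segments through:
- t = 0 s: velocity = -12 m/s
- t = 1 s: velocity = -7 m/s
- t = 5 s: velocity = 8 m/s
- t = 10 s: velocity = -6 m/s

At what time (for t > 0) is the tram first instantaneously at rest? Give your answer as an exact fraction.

t = 43/15 s

v changes sign on 1–5 s (from -7 to 8); the graph is linear there, so v = 0 at t = 1 + (7)·(5 − 1)/(8 − -7) = 43/15 s.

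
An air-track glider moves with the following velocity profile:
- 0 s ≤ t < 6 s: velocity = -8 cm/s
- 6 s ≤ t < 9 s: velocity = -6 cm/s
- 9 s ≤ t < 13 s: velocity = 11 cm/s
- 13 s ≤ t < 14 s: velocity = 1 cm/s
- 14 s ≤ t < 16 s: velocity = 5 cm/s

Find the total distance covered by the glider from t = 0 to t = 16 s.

Distance (not displacement) is the total path length: add the absolute areas under v-t.
0–6 s: |-8| × 6 = 48 cm
6–9 s: |-6| × 3 = 18 cm
9–13 s: |11| × 4 = 44 cm
13–14 s: |1| × 1 = 1 cm
14–16 s: |5| × 2 = 10 cm
Total distance = 121 cm

121 cm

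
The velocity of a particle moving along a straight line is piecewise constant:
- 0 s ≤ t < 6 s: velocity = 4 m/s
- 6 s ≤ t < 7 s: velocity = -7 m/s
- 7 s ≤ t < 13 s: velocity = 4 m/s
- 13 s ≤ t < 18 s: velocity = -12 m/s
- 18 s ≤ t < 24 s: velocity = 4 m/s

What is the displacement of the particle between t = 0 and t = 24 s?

Displacement is the signed area under the v-t curve.
0–6 s: 4 × 6 = 24 m
6–7 s: -7 × 1 = -7 m
7–13 s: 4 × 6 = 24 m
13–18 s: -12 × 5 = -60 m
18–24 s: 4 × 6 = 24 m
Net displacement = 5 m

5 m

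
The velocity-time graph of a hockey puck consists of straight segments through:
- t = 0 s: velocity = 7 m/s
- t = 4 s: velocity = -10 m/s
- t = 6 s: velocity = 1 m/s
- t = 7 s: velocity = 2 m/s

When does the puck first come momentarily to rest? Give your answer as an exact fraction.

v changes sign on 0–4 s (from 7 to -10); the graph is linear there, so v = 0 at t = 0 + (-7)·(4 − 0)/(-10 − 7) = 28/17 s.

t = 28/17 s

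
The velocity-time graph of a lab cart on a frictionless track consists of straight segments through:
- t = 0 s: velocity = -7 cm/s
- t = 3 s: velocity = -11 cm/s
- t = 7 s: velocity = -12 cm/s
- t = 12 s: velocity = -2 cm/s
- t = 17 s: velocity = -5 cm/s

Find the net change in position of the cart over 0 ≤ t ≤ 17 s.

Net displacement equals the area under the velocity-time graph (areas below the axis count negative).
0–3 s: ½(-7 + -11)(3) = -27 cm
3–7 s: ½(-11 + -12)(4) = -46 cm
7–12 s: ½(-12 + -2)(5) = -35 cm
12–17 s: ½(-2 + -5)(5) = -17.5 cm
Net displacement = -125.5 cm

-125.5 cm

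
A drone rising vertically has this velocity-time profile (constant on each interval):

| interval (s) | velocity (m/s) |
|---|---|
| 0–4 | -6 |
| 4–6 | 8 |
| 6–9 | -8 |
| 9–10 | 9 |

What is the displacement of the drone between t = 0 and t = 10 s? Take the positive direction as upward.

Net displacement equals the area under the velocity-time graph (areas below the axis count negative).
0–4 s: -6 × 4 = -24 m
4–6 s: 8 × 2 = 16 m
6–9 s: -8 × 3 = -24 m
9–10 s: 9 × 1 = 9 m
Net displacement = -23 m

-23 m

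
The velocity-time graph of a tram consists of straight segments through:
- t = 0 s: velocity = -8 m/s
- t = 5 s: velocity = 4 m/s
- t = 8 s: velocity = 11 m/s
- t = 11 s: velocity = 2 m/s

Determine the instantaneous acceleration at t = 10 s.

-3 m/s²

Acceleration is the slope of the v-t graph on 8–11 s: (2 − 11)/(11 − 8) = -3 m/s².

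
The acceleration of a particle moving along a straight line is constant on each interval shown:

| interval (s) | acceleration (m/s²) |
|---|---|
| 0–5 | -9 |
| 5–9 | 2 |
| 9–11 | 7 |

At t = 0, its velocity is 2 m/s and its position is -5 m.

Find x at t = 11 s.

-319.5 m

On each constant-a segment, Δv = aΔt and Δx = v₀Δt + ½aΔt²; chain segment to segment.
0–5 s: v starts 2 m/s; Δx = 2·5 + ½·-9·5² = -102.5 m; v ends -43 m/s.
5–9 s: v starts -43 m/s; Δx = -43·4 + ½·2·4² = -156 m; v ends -35 m/s.
9–11 s: v starts -35 m/s; Δx = -35·2 + ½·7·2² = -56 m; v ends -21 m/s.
x(11) = -5 + Σ Δx = -319.5 m.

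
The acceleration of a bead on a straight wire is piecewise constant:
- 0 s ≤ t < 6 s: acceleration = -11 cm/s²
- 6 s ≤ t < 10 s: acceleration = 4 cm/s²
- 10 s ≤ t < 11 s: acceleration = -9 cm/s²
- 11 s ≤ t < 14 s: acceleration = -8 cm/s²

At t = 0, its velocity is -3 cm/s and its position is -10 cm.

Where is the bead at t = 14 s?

-749.5 cm

On each constant-a segment, Δv = aΔt and Δx = v₀Δt + ½aΔt²; chain segment to segment.
0–6 s: v starts -3 cm/s; Δx = -3·6 + ½·-11·6² = -216 cm; v ends -69 cm/s.
6–10 s: v starts -69 cm/s; Δx = -69·4 + ½·4·4² = -244 cm; v ends -53 cm/s.
10–11 s: v starts -53 cm/s; Δx = -53·1 + ½·-9·1² = -57.5 cm; v ends -62 cm/s.
11–14 s: v starts -62 cm/s; Δx = -62·3 + ½·-8·3² = -222 cm; v ends -86 cm/s.
x(14) = -10 + Σ Δx = -749.5 cm.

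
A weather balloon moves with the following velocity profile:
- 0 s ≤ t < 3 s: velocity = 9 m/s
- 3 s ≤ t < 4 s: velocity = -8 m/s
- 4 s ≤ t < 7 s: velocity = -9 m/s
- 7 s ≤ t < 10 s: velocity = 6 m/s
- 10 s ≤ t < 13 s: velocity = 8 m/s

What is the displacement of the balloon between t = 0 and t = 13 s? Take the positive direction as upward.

34 m

Net displacement equals the area under the velocity-time graph (areas below the axis count negative).
0–3 s: 9 × 3 = 27 m
3–4 s: -8 × 1 = -8 m
4–7 s: -9 × 3 = -27 m
7–10 s: 6 × 3 = 18 m
10–13 s: 8 × 3 = 24 m
Net displacement = 34 m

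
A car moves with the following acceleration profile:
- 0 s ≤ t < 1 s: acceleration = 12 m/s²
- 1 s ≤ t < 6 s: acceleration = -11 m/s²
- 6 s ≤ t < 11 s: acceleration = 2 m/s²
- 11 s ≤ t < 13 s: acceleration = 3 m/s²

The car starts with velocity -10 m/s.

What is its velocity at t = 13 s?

-37 m/s

Δv equals the area under the a-t graph; then v = v₀ + Δv.
0–1 s: 12 × 1 = 12 m/s
1–6 s: -11 × 5 = -55 m/s
6–11 s: 2 × 5 = 10 m/s
11–13 s: 3 × 2 = 6 m/s
Δv = -27 m/s, so v(13) = -10 + (-27) = -37 m/s.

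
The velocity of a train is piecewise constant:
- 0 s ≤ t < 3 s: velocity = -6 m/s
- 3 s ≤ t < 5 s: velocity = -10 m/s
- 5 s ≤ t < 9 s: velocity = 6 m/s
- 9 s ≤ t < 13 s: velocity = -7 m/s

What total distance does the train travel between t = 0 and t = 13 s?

Total distance travelled is ∫|v| dt — sum the magnitudes of each area piece.
0–3 s: |-6| × 3 = 18 m
3–5 s: |-10| × 2 = 20 m
5–9 s: |6| × 4 = 24 m
9–13 s: |-7| × 4 = 28 m
Total distance = 90 m

90 m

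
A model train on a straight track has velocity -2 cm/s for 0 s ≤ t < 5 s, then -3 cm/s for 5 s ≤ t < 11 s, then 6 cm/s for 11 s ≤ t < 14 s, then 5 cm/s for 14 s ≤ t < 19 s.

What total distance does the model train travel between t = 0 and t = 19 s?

71 cm

Distance (not displacement) is the total path length: add the absolute areas under v-t.
0–5 s: |-2| × 5 = 10 cm
5–11 s: |-3| × 6 = 18 cm
11–14 s: |6| × 3 = 18 cm
14–19 s: |5| × 5 = 25 cm
Total distance = 71 cm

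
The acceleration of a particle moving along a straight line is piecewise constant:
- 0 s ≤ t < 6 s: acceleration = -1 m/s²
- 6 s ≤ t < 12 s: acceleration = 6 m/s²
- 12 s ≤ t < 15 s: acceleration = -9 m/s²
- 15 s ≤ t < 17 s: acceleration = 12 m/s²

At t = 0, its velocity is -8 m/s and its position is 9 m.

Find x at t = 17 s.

6.5 m

On each constant-a segment, Δv = aΔt and Δx = v₀Δt + ½aΔt²; chain segment to segment.
0–6 s: v starts -8 m/s; Δx = -8·6 + ½·-1·6² = -66 m; v ends -14 m/s.
6–12 s: v starts -14 m/s; Δx = -14·6 + ½·6·6² = 24 m; v ends 22 m/s.
12–15 s: v starts 22 m/s; Δx = 22·3 + ½·-9·3² = 25.5 m; v ends -5 m/s.
15–17 s: v starts -5 m/s; Δx = -5·2 + ½·12·2² = 14 m; v ends 19 m/s.
x(17) = 9 + Σ Δx = 6.5 m.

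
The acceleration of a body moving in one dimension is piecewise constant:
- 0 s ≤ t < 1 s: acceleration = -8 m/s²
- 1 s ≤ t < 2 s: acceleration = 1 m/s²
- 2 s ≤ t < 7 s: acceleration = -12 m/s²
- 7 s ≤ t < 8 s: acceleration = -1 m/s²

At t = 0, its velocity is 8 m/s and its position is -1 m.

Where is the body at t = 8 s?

-201 m

On each constant-a segment, Δv = aΔt and Δx = v₀Δt + ½aΔt²; chain segment to segment.
0–1 s: v starts 8 m/s; Δx = 8·1 + ½·-8·1² = 4 m; v ends 0 m/s.
1–2 s: v starts 0 m/s; Δx = 0·1 + ½·1·1² = 0.5 m; v ends 1 m/s.
2–7 s: v starts 1 m/s; Δx = 1·5 + ½·-12·5² = -145 m; v ends -59 m/s.
7–8 s: v starts -59 m/s; Δx = -59·1 + ½·-1·1² = -59.5 m; v ends -60 m/s.
x(8) = -1 + Σ Δx = -201 m.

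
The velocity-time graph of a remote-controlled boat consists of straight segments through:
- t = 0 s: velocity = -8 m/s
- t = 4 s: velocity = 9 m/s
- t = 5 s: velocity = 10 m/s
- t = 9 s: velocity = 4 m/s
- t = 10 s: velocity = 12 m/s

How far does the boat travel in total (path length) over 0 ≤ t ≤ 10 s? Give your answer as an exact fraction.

Total distance travelled is ∫|v| dt — sum the magnitudes of each area piece.
0–4 s: v = 0 at t = 32/17 s; triangle areas 128/17 + 162/17 = 290/17 m
4–5 s: |½(9 + 10)(1)| = 9.5 m
5–9 s: |½(10 + 4)(4)| = 28 m
9–10 s: |½(4 + 12)(1)| = 8 m
Total distance = 2127/34 m

2127/34 m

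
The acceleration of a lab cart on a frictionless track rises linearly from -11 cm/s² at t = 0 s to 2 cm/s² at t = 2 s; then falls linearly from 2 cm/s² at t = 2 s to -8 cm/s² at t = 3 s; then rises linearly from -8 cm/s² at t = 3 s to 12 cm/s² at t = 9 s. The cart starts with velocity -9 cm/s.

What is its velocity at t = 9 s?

Δv equals the area under the a-t graph; then v = v₀ + Δv.
0–2 s: ½(-11 + 2)(2) = -9 cm/s
2–3 s: ½(2 + -8)(1) = -3 cm/s
3–9 s: ½(-8 + 12)(6) = 12 cm/s
Δv = 0 cm/s, so v(9) = -9 + (0) = -9 cm/s.

-9 cm/s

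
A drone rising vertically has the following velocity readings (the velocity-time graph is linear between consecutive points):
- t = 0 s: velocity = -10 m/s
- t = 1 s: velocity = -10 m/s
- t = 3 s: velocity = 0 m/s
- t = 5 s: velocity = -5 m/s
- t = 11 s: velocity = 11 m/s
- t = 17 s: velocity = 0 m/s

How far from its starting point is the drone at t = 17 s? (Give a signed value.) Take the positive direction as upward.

Net displacement equals the area under the velocity-time graph (areas below the axis count negative).
0–1 s: -10 × 1 = -10 m
1–3 s: ½(-10 + 0)(2) = -10 m
3–5 s: ½(0 + -5)(2) = -5 m
5–11 s: ½(-5 + 11)(6) = 18 m
11–17 s: ½(11 + 0)(6) = 33 m
Net displacement = 26 m

26 m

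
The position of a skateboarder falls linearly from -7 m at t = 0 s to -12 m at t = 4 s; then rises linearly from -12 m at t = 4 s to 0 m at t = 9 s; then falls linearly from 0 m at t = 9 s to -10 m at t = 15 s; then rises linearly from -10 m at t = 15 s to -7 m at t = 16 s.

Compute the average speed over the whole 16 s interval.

1.875 m/s

Average speed = (total path length)/(elapsed time); on a piecewise-linear x-t graph the path length is Σ|Δx|.
0–4 s: |Δx| = |-12 − -7| = 5 m
4–9 s: |Δx| = |0 − -12| = 12 m
9–15 s: |Δx| = |-10 − 0| = 10 m
15–16 s: |Δx| = |-7 − -10| = 3 m
Total path = 30 m; average speed = 30/16 = 1.875 m/s.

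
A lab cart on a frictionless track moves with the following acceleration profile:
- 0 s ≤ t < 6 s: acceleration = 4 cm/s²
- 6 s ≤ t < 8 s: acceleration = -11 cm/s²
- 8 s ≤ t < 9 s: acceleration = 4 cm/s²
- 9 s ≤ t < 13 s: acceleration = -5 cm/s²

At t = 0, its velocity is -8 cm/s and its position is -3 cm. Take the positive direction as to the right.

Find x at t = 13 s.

-21 cm

On each constant-a segment, Δv = aΔt and Δx = v₀Δt + ½aΔt²; chain segment to segment.
0–6 s: v starts -8 cm/s; Δx = -8·6 + ½·4·6² = 24 cm; v ends 16 cm/s.
6–8 s: v starts 16 cm/s; Δx = 16·2 + ½·-11·2² = 10 cm; v ends -6 cm/s.
8–9 s: v starts -6 cm/s; Δx = -6·1 + ½·4·1² = -4 cm; v ends -2 cm/s.
9–13 s: v starts -2 cm/s; Δx = -2·4 + ½·-5·4² = -48 cm; v ends -22 cm/s.
x(13) = -3 + Σ Δx = -21 cm.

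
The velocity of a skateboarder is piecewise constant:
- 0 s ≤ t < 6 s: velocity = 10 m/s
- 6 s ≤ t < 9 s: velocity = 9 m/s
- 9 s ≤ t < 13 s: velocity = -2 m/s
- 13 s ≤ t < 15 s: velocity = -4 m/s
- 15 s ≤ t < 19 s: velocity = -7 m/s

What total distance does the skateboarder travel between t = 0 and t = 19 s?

Distance (not displacement) is the total path length: add the absolute areas under v-t.
0–6 s: |10| × 6 = 60 m
6–9 s: |9| × 3 = 27 m
9–13 s: |-2| × 4 = 8 m
13–15 s: |-4| × 2 = 8 m
15–19 s: |-7| × 4 = 28 m
Total distance = 131 m

131 m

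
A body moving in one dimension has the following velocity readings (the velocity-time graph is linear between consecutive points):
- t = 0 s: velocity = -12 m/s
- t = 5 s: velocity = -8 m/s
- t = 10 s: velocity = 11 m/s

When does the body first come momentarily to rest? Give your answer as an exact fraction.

t = 135/19 s

v changes sign on 5–10 s (from -8 to 11); the graph is linear there, so v = 0 at t = 5 + (8)·(10 − 5)/(11 − -8) = 135/19 s.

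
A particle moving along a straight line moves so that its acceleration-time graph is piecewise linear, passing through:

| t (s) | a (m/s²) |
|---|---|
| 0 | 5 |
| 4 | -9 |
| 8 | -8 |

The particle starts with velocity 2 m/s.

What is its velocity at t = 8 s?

-40 m/s

Δv equals the area under the a-t graph; then v = v₀ + Δv.
0–4 s: ½(5 + -9)(4) = -8 m/s
4–8 s: ½(-9 + -8)(4) = -34 m/s
Δv = -42 m/s, so v(8) = 2 + (-42) = -40 m/s.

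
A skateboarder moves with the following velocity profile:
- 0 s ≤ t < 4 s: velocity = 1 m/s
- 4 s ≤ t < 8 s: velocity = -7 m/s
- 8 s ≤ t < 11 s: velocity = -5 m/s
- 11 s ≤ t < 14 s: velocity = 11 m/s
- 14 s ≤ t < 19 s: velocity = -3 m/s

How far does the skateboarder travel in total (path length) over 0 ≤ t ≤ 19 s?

Total distance travelled is ∫|v| dt — sum the magnitudes of each area piece.
0–4 s: |1| × 4 = 4 m
4–8 s: |-7| × 4 = 28 m
8–11 s: |-5| × 3 = 15 m
11–14 s: |11| × 3 = 33 m
14–19 s: |-3| × 5 = 15 m
Total distance = 95 m

95 m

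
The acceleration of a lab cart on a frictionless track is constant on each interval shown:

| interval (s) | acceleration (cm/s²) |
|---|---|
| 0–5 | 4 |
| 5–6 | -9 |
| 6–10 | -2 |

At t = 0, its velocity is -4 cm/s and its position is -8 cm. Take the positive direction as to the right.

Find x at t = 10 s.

45.5 cm

On each constant-a segment, Δv = aΔt and Δx = v₀Δt + ½aΔt²; chain segment to segment.
0–5 s: v starts -4 cm/s; Δx = -4·5 + ½·4·5² = 30 cm; v ends 16 cm/s.
5–6 s: v starts 16 cm/s; Δx = 16·1 + ½·-9·1² = 11.5 cm; v ends 7 cm/s.
6–10 s: v starts 7 cm/s; Δx = 7·4 + ½·-2·4² = 12 cm; v ends -1 cm/s.
x(10) = -8 + Σ Δx = 45.5 cm.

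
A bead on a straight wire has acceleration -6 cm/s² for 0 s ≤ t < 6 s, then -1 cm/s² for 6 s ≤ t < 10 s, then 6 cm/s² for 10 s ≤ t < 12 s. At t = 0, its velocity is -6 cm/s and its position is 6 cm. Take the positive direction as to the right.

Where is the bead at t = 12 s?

-394 cm

On each constant-a segment, Δv = aΔt and Δx = v₀Δt + ½aΔt²; chain segment to segment.
0–6 s: v starts -6 cm/s; Δx = -6·6 + ½·-6·6² = -144 cm; v ends -42 cm/s.
6–10 s: v starts -42 cm/s; Δx = -42·4 + ½·-1·4² = -176 cm; v ends -46 cm/s.
10–12 s: v starts -46 cm/s; Δx = -46·2 + ½·6·2² = -80 cm; v ends -34 cm/s.
x(12) = 6 + Σ Δx = -394 cm.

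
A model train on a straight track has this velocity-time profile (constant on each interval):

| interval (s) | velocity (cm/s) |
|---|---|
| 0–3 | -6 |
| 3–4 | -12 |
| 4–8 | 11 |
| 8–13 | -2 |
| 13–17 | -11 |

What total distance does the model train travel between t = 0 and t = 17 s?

128 cm

Distance (not displacement) is the total path length: add the absolute areas under v-t.
0–3 s: |-6| × 3 = 18 cm
3–4 s: |-12| × 1 = 12 cm
4–8 s: |11| × 4 = 44 cm
8–13 s: |-2| × 5 = 10 cm
13–17 s: |-11| × 4 = 44 cm
Total distance = 128 cm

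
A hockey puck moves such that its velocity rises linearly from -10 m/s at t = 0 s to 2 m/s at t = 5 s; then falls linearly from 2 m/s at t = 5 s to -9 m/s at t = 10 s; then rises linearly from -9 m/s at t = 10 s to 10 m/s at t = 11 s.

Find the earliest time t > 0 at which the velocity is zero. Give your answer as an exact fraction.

t = 25/6 s

v changes sign on 0–5 s (from -10 to 2); the graph is linear there, so v = 0 at t = 0 + (10)·(5 − 0)/(2 − -10) = 25/6 s.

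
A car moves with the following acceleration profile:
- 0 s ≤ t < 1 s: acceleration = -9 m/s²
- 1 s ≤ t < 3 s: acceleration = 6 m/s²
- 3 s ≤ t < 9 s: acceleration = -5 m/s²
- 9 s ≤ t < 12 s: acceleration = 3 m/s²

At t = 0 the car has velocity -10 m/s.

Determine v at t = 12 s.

-28 m/s

Δv equals the area under the a-t graph; then v = v₀ + Δv.
0–1 s: -9 × 1 = -9 m/s
1–3 s: 6 × 2 = 12 m/s
3–9 s: -5 × 6 = -30 m/s
9–12 s: 3 × 3 = 9 m/s
Δv = -18 m/s, so v(12) = -10 + (-18) = -28 m/s.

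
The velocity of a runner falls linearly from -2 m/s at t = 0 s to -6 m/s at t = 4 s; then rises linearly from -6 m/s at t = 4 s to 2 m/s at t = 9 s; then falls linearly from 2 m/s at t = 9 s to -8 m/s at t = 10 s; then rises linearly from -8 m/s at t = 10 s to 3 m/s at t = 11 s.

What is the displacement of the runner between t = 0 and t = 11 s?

-31.5 m

Net displacement equals the area under the velocity-time graph (areas below the axis count negative).
0–4 s: ½(-2 + -6)(4) = -16 m
4–9 s: ½(-6 + 2)(5) = -10 m
9–10 s: ½(2 + -8)(1) = -3 m
10–11 s: ½(-8 + 3)(1) = -2.5 m
Net displacement = -31.5 m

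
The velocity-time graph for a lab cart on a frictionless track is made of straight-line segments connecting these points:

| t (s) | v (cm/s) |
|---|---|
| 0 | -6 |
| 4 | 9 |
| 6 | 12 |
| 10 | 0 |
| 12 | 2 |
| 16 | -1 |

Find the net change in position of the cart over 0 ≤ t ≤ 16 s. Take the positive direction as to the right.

55 cm

Displacement is the signed area under the v-t curve.
0–4 s: ½(-6 + 9)(4) = 6 cm
4–6 s: ½(9 + 12)(2) = 21 cm
6–10 s: ½(12 + 0)(4) = 24 cm
10–12 s: ½(0 + 2)(2) = 2 cm
12–16 s: ½(2 + -1)(4) = 2 cm
Net displacement = 55 cm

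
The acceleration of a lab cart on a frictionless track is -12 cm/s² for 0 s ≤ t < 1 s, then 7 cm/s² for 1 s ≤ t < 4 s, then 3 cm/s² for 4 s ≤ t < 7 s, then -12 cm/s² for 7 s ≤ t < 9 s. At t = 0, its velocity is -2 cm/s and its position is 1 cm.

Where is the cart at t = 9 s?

25 cm

On each constant-a segment, Δv = aΔt and Δx = v₀Δt + ½aΔt²; chain segment to segment.
0–1 s: v starts -2 cm/s; Δx = -2·1 + ½·-12·1² = -8 cm; v ends -14 cm/s.
1–4 s: v starts -14 cm/s; Δx = -14·3 + ½·7·3² = -10.5 cm; v ends 7 cm/s.
4–7 s: v starts 7 cm/s; Δx = 7·3 + ½·3·3² = 34.5 cm; v ends 16 cm/s.
7–9 s: v starts 16 cm/s; Δx = 16·2 + ½·-12·2² = 8 cm; v ends -8 cm/s.
x(9) = 1 + Σ Δx = 25 cm.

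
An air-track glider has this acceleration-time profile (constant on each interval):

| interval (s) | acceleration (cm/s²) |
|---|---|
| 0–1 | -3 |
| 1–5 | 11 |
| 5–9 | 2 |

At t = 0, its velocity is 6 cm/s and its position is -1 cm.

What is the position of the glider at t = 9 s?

On each constant-a segment, Δv = aΔt and Δx = v₀Δt + ½aΔt²; chain segment to segment.
0–1 s: v starts 6 cm/s; Δx = 6·1 + ½·-3·1² = 4.5 cm; v ends 3 cm/s.
1–5 s: v starts 3 cm/s; Δx = 3·4 + ½·11·4² = 100 cm; v ends 47 cm/s.
5–9 s: v starts 47 cm/s; Δx = 47·4 + ½·2·4² = 204 cm; v ends 55 cm/s.
x(9) = -1 + Σ Δx = 307.5 cm.

307.5 cm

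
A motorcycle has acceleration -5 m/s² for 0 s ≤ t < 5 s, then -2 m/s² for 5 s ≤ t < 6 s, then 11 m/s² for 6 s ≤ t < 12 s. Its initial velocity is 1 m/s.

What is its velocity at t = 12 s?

Δv equals the area under the a-t graph; then v = v₀ + Δv.
0–5 s: -5 × 5 = -25 m/s
5–6 s: -2 × 1 = -2 m/s
6–12 s: 11 × 6 = 66 m/s
Δv = 39 m/s, so v(12) = 1 + (39) = 40 m/s.

40 m/s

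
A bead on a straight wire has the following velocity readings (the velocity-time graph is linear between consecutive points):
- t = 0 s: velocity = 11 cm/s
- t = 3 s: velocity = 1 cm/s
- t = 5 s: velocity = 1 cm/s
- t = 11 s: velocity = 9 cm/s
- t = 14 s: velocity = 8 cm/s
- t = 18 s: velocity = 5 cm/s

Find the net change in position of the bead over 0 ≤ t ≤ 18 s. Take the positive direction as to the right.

Displacement is the signed area under the v-t curve.
0–3 s: ½(11 + 1)(3) = 18 cm
3–5 s: 1 × 2 = 2 cm
5–11 s: ½(1 + 9)(6) = 30 cm
11–14 s: ½(9 + 8)(3) = 25.5 cm
14–18 s: ½(8 + 5)(4) = 26 cm
Net displacement = 101.5 cm

101.5 cm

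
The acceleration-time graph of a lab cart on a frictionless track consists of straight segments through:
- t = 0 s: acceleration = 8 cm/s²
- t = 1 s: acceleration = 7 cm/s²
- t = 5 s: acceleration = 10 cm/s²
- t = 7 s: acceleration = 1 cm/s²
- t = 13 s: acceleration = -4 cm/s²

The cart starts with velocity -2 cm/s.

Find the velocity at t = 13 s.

Δv equals the area under the a-t graph; then v = v₀ + Δv.
0–1 s: ½(8 + 7)(1) = 7.5 cm/s
1–5 s: ½(7 + 10)(4) = 34 cm/s
5–7 s: ½(10 + 1)(2) = 11 cm/s
7–13 s: ½(1 + -4)(6) = -9 cm/s
Δv = 43.5 cm/s, so v(13) = -2 + (43.5) = 41.5 cm/s.

41.5 cm/s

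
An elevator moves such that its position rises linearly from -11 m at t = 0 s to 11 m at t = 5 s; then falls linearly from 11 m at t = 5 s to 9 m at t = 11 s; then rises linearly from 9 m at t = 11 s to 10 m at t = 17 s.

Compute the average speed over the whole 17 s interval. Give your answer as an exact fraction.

Average speed = (total path length)/(elapsed time); on a piecewise-linear x-t graph the path length is Σ|Δx|.
0–5 s: |Δx| = |11 − -11| = 22 m
5–11 s: |Δx| = |9 − 11| = 2 m
11–17 s: |Δx| = |10 − 9| = 1 m
Total path = 25 m; average speed = 25/17 = 25/17 m/s.

25/17 m/s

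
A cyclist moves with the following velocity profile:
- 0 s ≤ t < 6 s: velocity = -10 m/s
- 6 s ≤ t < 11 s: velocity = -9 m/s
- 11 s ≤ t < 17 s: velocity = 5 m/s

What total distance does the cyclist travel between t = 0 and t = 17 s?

135 m

Total distance travelled is ∫|v| dt — sum the magnitudes of each area piece.
0–6 s: |-10| × 6 = 60 m
6–11 s: |-9| × 5 = 45 m
11–17 s: |5| × 6 = 30 m
Total distance = 135 m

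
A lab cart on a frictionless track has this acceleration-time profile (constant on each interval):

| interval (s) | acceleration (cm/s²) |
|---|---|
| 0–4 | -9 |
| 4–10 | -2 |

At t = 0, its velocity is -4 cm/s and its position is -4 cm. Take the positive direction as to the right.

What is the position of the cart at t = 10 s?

On each constant-a segment, Δv = aΔt and Δx = v₀Δt + ½aΔt²; chain segment to segment.
0–4 s: v starts -4 cm/s; Δx = -4·4 + ½·-9·4² = -88 cm; v ends -40 cm/s.
4–10 s: v starts -40 cm/s; Δx = -40·6 + ½·-2·6² = -276 cm; v ends -52 cm/s.
x(10) = -4 + Σ Δx = -368 cm.

-368 cm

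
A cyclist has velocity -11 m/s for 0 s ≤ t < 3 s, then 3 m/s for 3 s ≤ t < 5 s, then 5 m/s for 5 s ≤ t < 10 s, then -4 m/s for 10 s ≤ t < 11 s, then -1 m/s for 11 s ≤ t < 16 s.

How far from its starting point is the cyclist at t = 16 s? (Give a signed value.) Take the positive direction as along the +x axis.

-11 m

Net displacement equals the area under the velocity-time graph (areas below the axis count negative).
0–3 s: -11 × 3 = -33 m
3–5 s: 3 × 2 = 6 m
5–10 s: 5 × 5 = 25 m
10–11 s: -4 × 1 = -4 m
11–16 s: -1 × 5 = -5 m
Net displacement = -11 m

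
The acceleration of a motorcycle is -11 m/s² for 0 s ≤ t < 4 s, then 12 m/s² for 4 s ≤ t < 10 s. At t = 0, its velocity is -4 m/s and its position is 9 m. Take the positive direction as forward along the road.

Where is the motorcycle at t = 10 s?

-167 m

On each constant-a segment, Δv = aΔt and Δx = v₀Δt + ½aΔt²; chain segment to segment.
0–4 s: v starts -4 m/s; Δx = -4·4 + ½·-11·4² = -104 m; v ends -48 m/s.
4–10 s: v starts -48 m/s; Δx = -48·6 + ½·12·6² = -72 m; v ends 24 m/s.
x(10) = 9 + Σ Δx = -167 m.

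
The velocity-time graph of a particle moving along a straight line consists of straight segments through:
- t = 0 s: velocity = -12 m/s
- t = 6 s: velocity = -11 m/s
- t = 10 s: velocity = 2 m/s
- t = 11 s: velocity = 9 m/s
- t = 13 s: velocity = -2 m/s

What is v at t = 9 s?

On 6–10 s the graph is linear from -11 to 2 m/s: v(9) = -11 + (2 − -11)·(9 − 6)/(10 − 6) = -1.25 m/s.

-1.25 m/s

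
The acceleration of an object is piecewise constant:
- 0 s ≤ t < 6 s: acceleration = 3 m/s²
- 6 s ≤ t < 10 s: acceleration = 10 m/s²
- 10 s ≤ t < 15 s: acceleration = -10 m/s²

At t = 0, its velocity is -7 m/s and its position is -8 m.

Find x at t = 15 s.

On each constant-a segment, Δv = aΔt and Δx = v₀Δt + ½aΔt²; chain segment to segment.
0–6 s: v starts -7 m/s; Δx = -7·6 + ½·3·6² = 12 m; v ends 11 m/s.
6–10 s: v starts 11 m/s; Δx = 11·4 + ½·10·4² = 124 m; v ends 51 m/s.
10–15 s: v starts 51 m/s; Δx = 51·5 + ½·-10·5² = 130 m; v ends 1 m/s.
x(15) = -8 + Σ Δx = 258 m.

258 m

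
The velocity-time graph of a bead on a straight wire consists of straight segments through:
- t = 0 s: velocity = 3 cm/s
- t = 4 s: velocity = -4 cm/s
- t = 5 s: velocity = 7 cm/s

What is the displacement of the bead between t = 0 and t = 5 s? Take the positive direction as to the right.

Net displacement equals the area under the velocity-time graph (areas below the axis count negative).
0–4 s: ½(3 + -4)(4) = -2 cm
4–5 s: ½(-4 + 7)(1) = 1.5 cm
Net displacement = -0.5 cm

-0.5 cm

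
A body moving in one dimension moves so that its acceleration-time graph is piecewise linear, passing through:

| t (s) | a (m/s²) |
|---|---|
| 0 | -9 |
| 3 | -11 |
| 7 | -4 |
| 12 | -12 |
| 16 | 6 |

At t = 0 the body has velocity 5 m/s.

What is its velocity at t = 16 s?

Δv equals the area under the a-t graph; then v = v₀ + Δv.
0–3 s: ½(-9 + -11)(3) = -30 m/s
3–7 s: ½(-11 + -4)(4) = -30 m/s
7–12 s: ½(-4 + -12)(5) = -40 m/s
12–16 s: ½(-12 + 6)(4) = -12 m/s
Δv = -112 m/s, so v(16) = 5 + (-112) = -107 m/s.

-107 m/s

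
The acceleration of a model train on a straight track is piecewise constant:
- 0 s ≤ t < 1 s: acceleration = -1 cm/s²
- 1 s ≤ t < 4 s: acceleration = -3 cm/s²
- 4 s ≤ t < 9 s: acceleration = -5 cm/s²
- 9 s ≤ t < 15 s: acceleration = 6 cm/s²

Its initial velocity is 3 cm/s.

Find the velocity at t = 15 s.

Δv equals the area under the a-t graph; then v = v₀ + Δv.
0–1 s: -1 × 1 = -1 cm/s
1–4 s: -3 × 3 = -9 cm/s
4–9 s: -5 × 5 = -25 cm/s
9–15 s: 6 × 6 = 36 cm/s
Δv = 1 cm/s, so v(15) = 3 + (1) = 4 cm/s.

4 cm/s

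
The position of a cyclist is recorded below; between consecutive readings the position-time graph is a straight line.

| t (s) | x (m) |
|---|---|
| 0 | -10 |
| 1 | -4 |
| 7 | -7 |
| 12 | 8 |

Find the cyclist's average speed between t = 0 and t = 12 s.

2 m/s

Average speed = (total path length)/(elapsed time); on a piecewise-linear x-t graph the path length is Σ|Δx|.
0–1 s: |Δx| = |-4 − -10| = 6 m
1–7 s: |Δx| = |-7 − -4| = 3 m
7–12 s: |Δx| = |8 − -7| = 15 m
Total path = 24 m; average speed = 24/12 = 2 m/s.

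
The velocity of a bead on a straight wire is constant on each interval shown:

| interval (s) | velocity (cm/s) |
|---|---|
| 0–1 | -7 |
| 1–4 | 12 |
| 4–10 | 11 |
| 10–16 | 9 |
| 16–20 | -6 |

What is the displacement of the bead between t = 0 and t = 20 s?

125 cm

Displacement is the signed area under the v-t curve.
0–1 s: -7 × 1 = -7 cm
1–4 s: 12 × 3 = 36 cm
4–10 s: 11 × 6 = 66 cm
10–16 s: 9 × 6 = 54 cm
16–20 s: -6 × 4 = -24 cm
Net displacement = 125 cm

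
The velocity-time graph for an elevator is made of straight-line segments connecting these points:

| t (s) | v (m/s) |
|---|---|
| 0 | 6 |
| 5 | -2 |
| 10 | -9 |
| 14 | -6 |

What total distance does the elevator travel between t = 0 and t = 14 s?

Distance (not displacement) is the total path length: add the absolute areas under v-t.
0–5 s: v = 0 at t = 3.75 s; triangle areas 11.25 + 1.25 = 12.5 m
5–10 s: |½(-2 + -9)(5)| = 27.5 m
10–14 s: |½(-9 + -6)(4)| = 30 m
Total distance = 70 m

70 m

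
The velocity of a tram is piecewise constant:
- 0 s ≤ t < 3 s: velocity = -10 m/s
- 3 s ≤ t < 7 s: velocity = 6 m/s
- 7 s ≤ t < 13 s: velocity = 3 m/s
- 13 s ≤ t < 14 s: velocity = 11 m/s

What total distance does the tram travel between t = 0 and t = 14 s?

83 m

Total distance travelled is ∫|v| dt — sum the magnitudes of each area piece.
0–3 s: |-10| × 3 = 30 m
3–7 s: |6| × 4 = 24 m
7–13 s: |3| × 6 = 18 m
13–14 s: |11| × 1 = 11 m
Total distance = 83 m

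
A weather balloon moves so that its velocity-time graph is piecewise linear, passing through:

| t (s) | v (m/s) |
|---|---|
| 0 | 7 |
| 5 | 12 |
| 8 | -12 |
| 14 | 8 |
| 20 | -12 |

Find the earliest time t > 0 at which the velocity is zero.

t = 6.5 s

v changes sign on 5–8 s (from 12 to -12); the graph is linear there, so v = 0 at t = 5 + (-12)·(8 − 5)/(-12 − 12) = 6.5 s.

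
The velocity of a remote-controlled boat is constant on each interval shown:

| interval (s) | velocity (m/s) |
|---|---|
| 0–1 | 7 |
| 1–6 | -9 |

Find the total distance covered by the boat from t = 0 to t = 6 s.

52 m

Total distance travelled is ∫|v| dt — sum the magnitudes of each area piece.
0–1 s: |7| × 1 = 7 m
1–6 s: |-9| × 5 = 45 m
Total distance = 52 m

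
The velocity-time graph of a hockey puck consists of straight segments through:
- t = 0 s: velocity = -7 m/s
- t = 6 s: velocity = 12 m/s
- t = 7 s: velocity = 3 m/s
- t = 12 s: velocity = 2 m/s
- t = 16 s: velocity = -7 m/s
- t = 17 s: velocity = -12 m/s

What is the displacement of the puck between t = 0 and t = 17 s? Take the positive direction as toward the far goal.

Net displacement equals the area under the velocity-time graph (areas below the axis count negative).
0–6 s: ½(-7 + 12)(6) = 15 m
6–7 s: ½(12 + 3)(1) = 7.5 m
7–12 s: ½(3 + 2)(5) = 12.5 m
12–16 s: ½(2 + -7)(4) = -10 m
16–17 s: ½(-7 + -12)(1) = -9.5 m
Net displacement = 15.5 m

15.5 m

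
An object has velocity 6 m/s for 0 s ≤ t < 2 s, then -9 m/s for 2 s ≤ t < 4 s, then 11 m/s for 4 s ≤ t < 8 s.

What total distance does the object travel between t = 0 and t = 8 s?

74 m

Total distance travelled is ∫|v| dt — sum the magnitudes of each area piece.
0–2 s: |6| × 2 = 12 m
2–4 s: |-9| × 2 = 18 m
4–8 s: |11| × 4 = 44 m
Total distance = 74 m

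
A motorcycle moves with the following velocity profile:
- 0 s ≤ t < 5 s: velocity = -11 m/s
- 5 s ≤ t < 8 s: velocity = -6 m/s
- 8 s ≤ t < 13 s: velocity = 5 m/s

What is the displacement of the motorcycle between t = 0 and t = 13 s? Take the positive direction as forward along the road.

Net displacement equals the area under the velocity-time graph (areas below the axis count negative).
0–5 s: -11 × 5 = -55 m
5–8 s: -6 × 3 = -18 m
8–13 s: 5 × 5 = 25 m
Net displacement = -48 m

-48 m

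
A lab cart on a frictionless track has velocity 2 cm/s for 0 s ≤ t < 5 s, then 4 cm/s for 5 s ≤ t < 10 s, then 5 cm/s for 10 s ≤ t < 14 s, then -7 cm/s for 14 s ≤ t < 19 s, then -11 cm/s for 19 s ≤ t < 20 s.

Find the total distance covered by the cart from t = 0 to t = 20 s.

96 cm

Total distance travelled is ∫|v| dt — sum the magnitudes of each area piece.
0–5 s: |2| × 5 = 10 cm
5–10 s: |4| × 5 = 20 cm
10–14 s: |5| × 4 = 20 cm
14–19 s: |-7| × 5 = 35 cm
19–20 s: |-11| × 1 = 11 cm
Total distance = 96 cm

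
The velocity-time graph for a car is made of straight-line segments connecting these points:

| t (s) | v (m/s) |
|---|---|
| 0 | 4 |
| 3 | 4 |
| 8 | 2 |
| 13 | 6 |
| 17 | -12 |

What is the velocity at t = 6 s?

2.8 m/s

On 3–8 s the graph is linear from 4 to 2 m/s: v(6) = 4 + (2 − 4)·(6 − 3)/(8 − 3) = 2.8 m/s.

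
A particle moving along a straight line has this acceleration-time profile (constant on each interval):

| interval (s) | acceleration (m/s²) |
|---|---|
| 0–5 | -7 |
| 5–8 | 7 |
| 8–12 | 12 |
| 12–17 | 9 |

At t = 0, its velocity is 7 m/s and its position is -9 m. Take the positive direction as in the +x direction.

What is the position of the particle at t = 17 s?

On each constant-a segment, Δv = aΔt and Δx = v₀Δt + ½aΔt²; chain segment to segment.
0–5 s: v starts 7 m/s; Δx = 7·5 + ½·-7·5² = -52.5 m; v ends -28 m/s.
5–8 s: v starts -28 m/s; Δx = -28·3 + ½·7·3² = -52.5 m; v ends -7 m/s.
8–12 s: v starts -7 m/s; Δx = -7·4 + ½·12·4² = 68 m; v ends 41 m/s.
12–17 s: v starts 41 m/s; Δx = 41·5 + ½·9·5² = 317.5 m; v ends 86 m/s.
x(17) = -9 + Σ Δx = 271.5 m.

271.5 m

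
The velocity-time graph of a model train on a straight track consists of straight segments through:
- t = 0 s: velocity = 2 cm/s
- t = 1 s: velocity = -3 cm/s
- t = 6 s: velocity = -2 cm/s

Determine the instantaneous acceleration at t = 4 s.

Acceleration is the slope of the v-t graph on 1–6 s: (-2 − -3)/(6 − 1) = 0.2 cm/s².

0.2 cm/s²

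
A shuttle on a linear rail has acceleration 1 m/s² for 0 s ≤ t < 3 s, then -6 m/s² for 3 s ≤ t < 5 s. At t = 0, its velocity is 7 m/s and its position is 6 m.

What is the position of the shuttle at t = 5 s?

On each constant-a segment, Δv = aΔt and Δx = v₀Δt + ½aΔt²; chain segment to segment.
0–3 s: v starts 7 m/s; Δx = 7·3 + ½·1·3² = 25.5 m; v ends 10 m/s.
3–5 s: v starts 10 m/s; Δx = 10·2 + ½·-6·2² = 8 m; v ends -2 m/s.
x(5) = 6 + Σ Δx = 39.5 m.

39.5 m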